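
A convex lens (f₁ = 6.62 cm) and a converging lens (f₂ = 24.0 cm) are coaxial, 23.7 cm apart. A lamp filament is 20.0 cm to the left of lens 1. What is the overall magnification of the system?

Lens 1: 1/d_i1 = 1/(6.62) − 1/(20.0) = 0.1011, so d_i1 = 9.895 cm; m₁ = −d_i1/d_o1 = -0.4947.
d_o2 = 23.7 − (9.895) = 13.80 cm.
Lens 2: 1/d_i2 = 1/(24.0) − 1/(13.80) = -0.03080, so d_i2 = -32.47 cm; m₂ = −d_i2/d_o2 = +2.353.
m = m₁·m₂ = (-0.4947)(+2.353) = -1.16.

m = -1.16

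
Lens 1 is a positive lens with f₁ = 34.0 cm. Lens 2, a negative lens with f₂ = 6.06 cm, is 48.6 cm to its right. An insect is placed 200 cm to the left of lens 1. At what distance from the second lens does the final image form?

Lens 1: 1/d_i1 = 1/f₁ − 1/d_o1 = 1/(34.0) − 1/(200) = 0.02441, so d_i1 = 40.96 cm.
The intermediate image is 40.96 cm to the right of lens 1, which is 48.6 − (40.96) = 7.640 cm to the left of lens 2, so d_o2 = +7.640 cm.
Lens 2 is diverging, so f₂ = −6.06 cm.
Lens 2: 1/d_i2 = 1/f₂ − 1/d_o2 = 1/(-6.06) − 1/(7.640) = -0.2959, so d_i2 = -3.38 cm.
The final image is virtual, 3.38 cm to the left of lens 2 (overall magnification ≈ -0.091).

3.38 cm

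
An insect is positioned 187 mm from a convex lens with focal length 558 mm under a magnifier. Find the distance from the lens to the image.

281 mm

Lens equation: 1/d_i = 1/f − 1/d_o = 1/(558.0) − 1/(187) = 0.001792 − 0.005348 = -0.003555, so d_i = -281 mm.
The image is virtual, upright and enlarged, on the same side as the object.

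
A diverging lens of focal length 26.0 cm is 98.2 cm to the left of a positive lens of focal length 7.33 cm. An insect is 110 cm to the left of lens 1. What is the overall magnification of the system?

f₁ = −26.0 cm (diverging).
Lens 1: 1/d_i1 = 1/(-26.0) − 1/(110) = -0.04755, so d_i1 = -21.03 cm; m₁ = −d_i1/d_o1 = +0.1912.
d_o2 = 98.2 − (-21.03) = 119.2 cm.
Lens 2: 1/d_i2 = 1/(7.33) − 1/(119.2) = 0.1280, so d_i2 = 7.810 cm; m₂ = −d_i2/d_o2 = -0.06552.
m = m₁·m₂ = (+0.1912)(-0.06552) = -0.0125.

m = -0.0125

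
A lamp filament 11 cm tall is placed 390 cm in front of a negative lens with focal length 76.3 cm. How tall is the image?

1.80 cm

For a negative lens, f = -76.3 cm.
1/d_i = 1/f − 1/d_o = 1/(-76.30) − 1/(390) = -0.01567, so d_i = -63.82 cm.
m = −d_i/d_o = +0.1636.
|h_i| = |m|·h_o = 0.1636 × 11 = 1.80 cm. The image is virtual, upright and reduced, on the same side as the object.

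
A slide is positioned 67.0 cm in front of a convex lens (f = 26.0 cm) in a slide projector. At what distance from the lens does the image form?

42.5 cm

Thin-lens equation: 1/q = 1/f − 1/p = 1/(26.00) − 1/(67.0) = 0.03846 − 0.01493 = 0.02354, so q = 42.5 cm.
The image is real, inverted and reduced, on the far side of the lens.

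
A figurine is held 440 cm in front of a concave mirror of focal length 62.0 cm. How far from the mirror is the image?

Mirror equation: 1/d_i = 1/f − 1/d_o = 1/(62.00) − 1/(440) = 0.01613 − 0.002273 = 0.01386, so d_i = 72.2 cm.
The image is real, inverted and reduced, in front of the mirror.

72.2 cm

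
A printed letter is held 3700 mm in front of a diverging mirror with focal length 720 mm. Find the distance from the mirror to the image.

For a diverging mirror, f = -720 mm.
Mirror equation: 1/d_i = 1/f − 1/d_o = 1/(-720.0) − 1/(3700) = -0.001389 − 0.0002703 = -0.001659, so d_i = -603 mm.
The image is virtual, upright and reduced, behind the mirror.

603 mm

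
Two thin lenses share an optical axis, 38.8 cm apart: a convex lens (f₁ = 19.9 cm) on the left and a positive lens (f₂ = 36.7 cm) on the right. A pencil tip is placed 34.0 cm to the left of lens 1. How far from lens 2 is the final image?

Lens 1: 1/d_i1 = 1/f₁ − 1/d_o1 = 1/(19.9) − 1/(34.0) = 0.02084, so d_i1 = 47.99 cm.
The intermediate image is 47.99 cm to the right of lens 1, which lies 9.190 cm to the right of lens 2 — a virtual object — so d_o2 = −9.190 cm.
Lens 2: 1/d_i2 = 1/f₂ − 1/d_o2 = 1/(36.7) − 1/(-9.190) = 0.1361, so d_i2 = 7.35 cm.
The final image is real, 7.35 cm to the right of lens 2 (overall magnification ≈ -1.1).

7.35 cm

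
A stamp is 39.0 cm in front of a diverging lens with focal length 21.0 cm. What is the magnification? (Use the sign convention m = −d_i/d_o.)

m = +0.350

For a diverging lens, f = -21.0 cm.
1/d_i = 1/f − 1/d_o = 1/(-21.00) − 1/(39.0) = -0.07326, so d_i = -13.65 cm.
m = −d_i/d_o = −(-13.65)/(39.0) = +0.350.
The image is virtual, upright and reduced, on the same side as the object.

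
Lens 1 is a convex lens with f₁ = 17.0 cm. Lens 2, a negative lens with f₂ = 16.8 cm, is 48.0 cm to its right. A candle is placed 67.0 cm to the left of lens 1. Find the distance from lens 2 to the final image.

Lens 1: 1/d_i1 = 1/f₁ − 1/d_o1 = 1/(17.0) − 1/(67.0) = 0.04390, so d_i1 = 22.78 cm.
The intermediate image is 22.78 cm to the right of lens 1, which is 48.0 − (22.78) = 25.22 cm to the left of lens 2, so d_o2 = +25.22 cm.
Lens 2 is diverging, so f₂ = −16.8 cm.
Lens 2: 1/d_i2 = 1/f₂ − 1/d_o2 = 1/(-16.8) − 1/(25.22) = -0.09917, so d_i2 = -10.1 cm.
The final image is virtual, 10.1 cm to the left of lens 2 (overall magnification ≈ -0.14).

10.1 cm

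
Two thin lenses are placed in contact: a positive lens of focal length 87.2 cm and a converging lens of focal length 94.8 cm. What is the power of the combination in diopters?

P₁ = 1/f₁ = 1/(0.872 m) = +1.147 D; P₂ = 1/f₂ = 1/(0.948 m) = +1.055 D.
For thin lenses in contact, P = P₁ + P₂ = (+1.147) + (+1.055) = +2.20 D.

P = +2.20 D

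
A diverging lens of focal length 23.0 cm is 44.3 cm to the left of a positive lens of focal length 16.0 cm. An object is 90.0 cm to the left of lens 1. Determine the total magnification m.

f₁ = −23.0 cm (diverging).
Lens 1: 1/d_i1 = 1/(-23.0) − 1/(90.0) = -0.05459, so d_i1 = -18.32 cm; m₁ = −d_i1/d_o1 = +0.2036.
d_o2 = 44.3 − (-18.32) = 62.62 cm.
Lens 2: 1/d_i2 = 1/(16.0) − 1/(62.62) = 0.04653, so d_i2 = 21.49 cm; m₂ = −d_i2/d_o2 = -0.3432.
m = m₁·m₂ = (+0.2036)(-0.3432) = -0.0699.

m = -0.0699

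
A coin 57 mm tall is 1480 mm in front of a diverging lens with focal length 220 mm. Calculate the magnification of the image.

For a diverging lens, f = -220 mm.
1/d_i = 1/f − 1/d_o = 1/(-220.0) − 1/(1480) = -0.005221, so d_i = -191.5 mm.
m = −d_i/d_o = −(-191.5)/(1480) = +0.129.
The image is virtual, upright and reduced, on the same side as the object.

m = +0.129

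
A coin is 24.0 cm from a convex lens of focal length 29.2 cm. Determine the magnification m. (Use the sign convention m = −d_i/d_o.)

m = +5.62

1/d_i = 1/f − 1/d_o = 1/(29.20) − 1/(24.0) = -0.007420, so d_i = -134.8 cm.
m = −d_i/d_o = −(-134.8)/(24.0) = +5.62.
The image is virtual, upright and enlarged, on the same side as the object.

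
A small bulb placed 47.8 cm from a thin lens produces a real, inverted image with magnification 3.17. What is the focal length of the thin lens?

m = −d_i/d_o ⇒ d_i = −m·d_o = −(-3.17)·(47.8) = 151.5 cm.
1/f = 1/d_o + 1/d_i = 1/(47.8) + 1/(151.5) = 0.02752, so f = 36.3 cm.
Since f is positive, the thin lens is converging.

f = 36.3 cm (converging)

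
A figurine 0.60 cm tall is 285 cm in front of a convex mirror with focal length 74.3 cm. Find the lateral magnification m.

For a convex mirror, f = -74.3 cm.
1/d_i = 1/f − 1/d_o = 1/(-74.30) − 1/(285) = -0.01697, so d_i = -58.94 cm.
m = −d_i/d_o = −(-58.94)/(285) = +0.207.
The image is virtual, upright and reduced, behind the mirror.

m = +0.207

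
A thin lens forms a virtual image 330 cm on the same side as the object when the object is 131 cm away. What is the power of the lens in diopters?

P = +0.460 D

Virtual image ⇒ d_i = −330 cm.
1/f = 1/d_o + 1/d_i = 1/(131) + 1/(-330) = 0.004603 cm⁻¹.
f = 217.2 cm = 2.172 m, so P = 1/f = +0.460 D.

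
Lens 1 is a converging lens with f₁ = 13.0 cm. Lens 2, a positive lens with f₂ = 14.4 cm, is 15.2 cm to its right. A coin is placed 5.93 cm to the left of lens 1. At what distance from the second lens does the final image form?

Lens 1: 1/d_i1 = 1/f₁ − 1/d_o1 = 1/(13.0) − 1/(5.93) = -0.09171, so d_i1 = -10.90 cm.
The intermediate image is 10.90 cm to the left of lens 1 (virtual), which is 15.2 − (-10.90) = 26.10 cm to the left of lens 2, so d_o2 = +26.10 cm.
Lens 2: 1/d_i2 = 1/f₂ − 1/d_o2 = 1/(14.4) − 1/(26.10) = 0.03113, so d_i2 = 32.1 cm.
The final image is real, 32.1 cm to the right of lens 2 (overall magnification ≈ -2.3).

32.1 cm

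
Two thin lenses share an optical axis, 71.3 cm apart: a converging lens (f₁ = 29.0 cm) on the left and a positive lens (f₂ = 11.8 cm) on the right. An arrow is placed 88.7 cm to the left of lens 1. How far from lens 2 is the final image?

Lens 1: 1/d_i1 = 1/f₁ − 1/d_o1 = 1/(29.0) − 1/(88.7) = 0.02321, so d_i1 = 43.09 cm.
The intermediate image is 43.09 cm to the right of lens 1, which is 71.3 − (43.09) = 28.21 cm to the left of lens 2, so d_o2 = +28.21 cm.
Lens 2: 1/d_i2 = 1/f₂ − 1/d_o2 = 1/(11.8) − 1/(28.21) = 0.04930, so d_i2 = 20.3 cm.
The final image is real, 20.3 cm to the right of lens 2 (overall magnification ≈ 0.35).

20.3 cm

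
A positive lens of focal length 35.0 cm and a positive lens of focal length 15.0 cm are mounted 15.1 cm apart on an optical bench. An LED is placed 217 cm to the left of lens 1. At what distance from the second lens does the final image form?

9.60 cm

Lens 1: 1/d_i1 = 1/f₁ − 1/d_o1 = 1/(35.0) − 1/(217) = 0.02396, so d_i1 = 41.73 cm.
The intermediate image is 41.73 cm to the right of lens 1, which lies 26.63 cm to the right of lens 2 — a virtual object — so d_o2 = −26.63 cm.
Lens 2: 1/d_i2 = 1/f₂ − 1/d_o2 = 1/(15.0) − 1/(-26.63) = 0.1042, so d_i2 = 9.60 cm.
The final image is real, 9.60 cm to the right of lens 2 (overall magnification ≈ -0.069).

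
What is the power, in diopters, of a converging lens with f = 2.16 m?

P = 1/f = 1/(2.16 m) = +0.463 D.

P = +0.463 D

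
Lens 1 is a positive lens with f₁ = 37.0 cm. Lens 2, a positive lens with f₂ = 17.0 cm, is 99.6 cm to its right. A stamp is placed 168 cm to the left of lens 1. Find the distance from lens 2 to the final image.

25.2 cm

Lens 1: 1/d_i1 = 1/f₁ − 1/d_o1 = 1/(37.0) − 1/(168) = 0.02107, so d_i1 = 47.45 cm.
The intermediate image is 47.45 cm to the right of lens 1, which is 99.6 − (47.45) = 52.15 cm to the left of lens 2, so d_o2 = +52.15 cm.
Lens 2: 1/d_i2 = 1/f₂ − 1/d_o2 = 1/(17.0) − 1/(52.15) = 0.03965, so d_i2 = 25.2 cm.
The final image is real, 25.2 cm to the right of lens 2 (overall magnification ≈ 0.14).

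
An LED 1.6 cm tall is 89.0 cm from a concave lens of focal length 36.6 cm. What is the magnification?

m = +0.291

For a concave lens, f = -36.6 cm.
1/d_i = 1/f − 1/d_o = 1/(-36.60) − 1/(89.0) = -0.03856, so d_i = -25.93 cm.
m = −d_i/d_o = −(-25.93)/(89.0) = +0.291.
The image is virtual, upright and reduced, on the same side as the object.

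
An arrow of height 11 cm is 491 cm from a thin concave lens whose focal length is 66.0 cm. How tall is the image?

For a concave lens, f = -66.0 cm.
1/d_i = 1/f − 1/d_o = 1/(-66.00) − 1/(491) = -0.01719, so d_i = -58.18 cm.
m = −d_i/d_o = +0.1185.
|h_i| = |m|·h_o = 0.1185 × 11 = 1.30 cm. The image is virtual, upright and reduced, on the same side as the object.

1.30 cm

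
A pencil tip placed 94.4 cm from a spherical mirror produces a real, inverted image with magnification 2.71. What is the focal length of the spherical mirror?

f = 69.0 cm (concave)

m = −d_i/d_o ⇒ d_i = −m·d_o = −(-2.71)·(94.4) = 255.8 cm.
1/f = 1/d_o + 1/d_i = 1/(94.4) + 1/(255.8) = 0.01450, so f = 69.0 cm.
Since f is positive, the spherical mirror is concave.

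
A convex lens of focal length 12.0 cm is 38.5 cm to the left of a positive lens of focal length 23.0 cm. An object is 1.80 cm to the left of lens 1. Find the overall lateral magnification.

m = -1.54

Lens 1: 1/d_i1 = 1/(12.0) − 1/(1.80) = -0.4722, so d_i1 = -2.118 cm; m₁ = −d_i1/d_o1 = +1.177.
d_o2 = 38.5 − (-2.118) = 40.62 cm.
Lens 2: 1/d_i2 = 1/(23.0) − 1/(40.62) = 0.01886, so d_i2 = 53.02 cm; m₂ = −d_i2/d_o2 = -1.305.
m = m₁·m₂ = (+1.177)(-1.305) = -1.54.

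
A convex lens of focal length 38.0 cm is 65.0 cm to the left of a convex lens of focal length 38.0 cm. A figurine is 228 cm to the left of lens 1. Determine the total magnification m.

m = -0.409

Lens 1: 1/d_i1 = 1/(38.0) − 1/(228) = 0.02193, so d_i1 = 45.60 cm; m₁ = −d_i1/d_o1 = -0.2000.
d_o2 = 65.0 − (45.60) = 19.40 cm.
Lens 2: 1/d_i2 = 1/(38.0) − 1/(19.40) = -0.02523, so d_i2 = -39.63 cm; m₂ = −d_i2/d_o2 = +2.043.
m = m₁·m₂ = (-0.2000)(+2.043) = -0.409.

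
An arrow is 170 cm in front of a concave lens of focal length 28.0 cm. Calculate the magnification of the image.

For a concave lens, f = -28.0 cm.
1/d_i = 1/f − 1/d_o = 1/(-28.00) − 1/(170) = -0.04160, so d_i = -24.04 cm.
m = −d_i/d_o = −(-24.04)/(170) = +0.141.
The image is virtual, upright and reduced, on the same side as the object.

m = +0.141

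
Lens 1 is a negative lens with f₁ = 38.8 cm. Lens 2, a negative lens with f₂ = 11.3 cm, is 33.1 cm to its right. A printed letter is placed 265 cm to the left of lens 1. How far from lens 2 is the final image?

9.67 cm

Lens 1 is diverging, so f₁ = −38.8 cm.
Lens 1: 1/d_i1 = 1/f₁ − 1/d_o1 = 1/(-38.8) − 1/(265) = -0.02955, so d_i1 = -33.84 cm.
The intermediate image is 33.84 cm to the left of lens 1 (virtual), which is 33.1 − (-33.84) = 66.94 cm to the left of lens 2, so d_o2 = +66.94 cm.
Lens 2 is diverging, so f₂ = −11.3 cm.
Lens 2: 1/d_i2 = 1/f₂ − 1/d_o2 = 1/(-11.3) − 1/(66.94) = -0.1034, so d_i2 = -9.67 cm.
The final image is virtual, 9.67 cm to the left of lens 2 (overall magnification ≈ 0.018).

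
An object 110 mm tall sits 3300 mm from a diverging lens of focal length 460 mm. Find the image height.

13.5 mm

For a diverging lens, f = -460 mm.
1/d_i = 1/f − 1/d_o = 1/(-460.0) − 1/(3300) = -0.002477, so d_i = -403.7 mm.
m = −d_i/d_o = +0.1223.
|h_i| = |m|·h_o = 0.1223 × 110 = 13.5 mm. The image is virtual, upright and reduced, on the same side as the object.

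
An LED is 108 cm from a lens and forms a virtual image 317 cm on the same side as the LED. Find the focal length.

f = 164 cm (converging)

Virtual image ⇒ d_i = −317 cm.
1/f = 1/d_o + 1/d_i = 1/(108) + 1/(-317) = 0.006105, so f = 164 cm.
Since f is positive, the lens is converging.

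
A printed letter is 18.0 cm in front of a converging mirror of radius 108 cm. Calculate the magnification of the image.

f = R/2 = 108/2 = 54.00 cm.
1/d_i = 1/f − 1/d_o = 1/(54.00) − 1/(18.0) = -0.03704, so d_i = -27.00 cm.
m = −d_i/d_o = −(-27.00)/(18.0) = +1.50.
The image is virtual, upright and enlarged, behind the mirror.

m = +1.50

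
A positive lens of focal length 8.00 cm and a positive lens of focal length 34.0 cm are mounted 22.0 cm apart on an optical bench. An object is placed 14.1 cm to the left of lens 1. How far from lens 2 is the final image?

3.91 cm

Lens 1: 1/d_i1 = 1/f₁ − 1/d_o1 = 1/(8.00) − 1/(14.1) = 0.05408, so d_i1 = 18.49 cm.
The intermediate image is 18.49 cm to the right of lens 1, which is 22.0 − (18.49) = 3.510 cm to the left of lens 2, so d_o2 = +3.510 cm.
Lens 2: 1/d_i2 = 1/f₂ − 1/d_o2 = 1/(34.0) − 1/(3.510) = -0.2555, so d_i2 = -3.91 cm.
The final image is virtual, 3.91 cm to the left of lens 2 (overall magnification ≈ -1.5).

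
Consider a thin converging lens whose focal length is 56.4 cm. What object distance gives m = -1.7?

m = −d_i/d_o ⇒ d_i = −m·d_o.
1/f = 1/d_o + 1/d_i = 1/d_o − 1/(m·d_o) = (1 − 1/m)/d_o, so d_o = f(1 − 1/m) = (56.40)(1 − 1/(-1.7)) = 89.6 cm.

89.6 cm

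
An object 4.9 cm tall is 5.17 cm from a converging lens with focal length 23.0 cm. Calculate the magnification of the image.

m = +1.29

1/d_i = 1/f − 1/d_o = 1/(23.00) − 1/(5.17) = -0.1499, so d_i = -6.669 cm.
m = −d_i/d_o = −(-6.669)/(5.17) = +1.29.
The image is virtual, upright and enlarged, on the same side as the object.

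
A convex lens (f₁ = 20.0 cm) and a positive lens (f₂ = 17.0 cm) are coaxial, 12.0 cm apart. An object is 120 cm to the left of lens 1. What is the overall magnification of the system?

Lens 1: 1/d_i1 = 1/(20.0) − 1/(120) = 0.04167, so d_i1 = 24.00 cm; m₁ = −d_i1/d_o1 = -0.2000.
d_o2 = 12.0 − (24.00) = -12.00 cm (virtual object).
Lens 2: 1/d_i2 = 1/(17.0) − 1/(-12.00) = 0.1422, so d_i2 = 7.034 cm; m₂ = −d_i2/d_o2 = +0.5862.
m = m₁·m₂ = (-0.2000)(+0.5862) = -0.117.

m = -0.117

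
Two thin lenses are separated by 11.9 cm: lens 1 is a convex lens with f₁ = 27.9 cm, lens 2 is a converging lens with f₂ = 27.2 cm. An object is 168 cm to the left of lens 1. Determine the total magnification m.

Lens 1: 1/d_i1 = 1/(27.9) − 1/(168) = 0.02989, so d_i1 = 33.46 cm; m₁ = −d_i1/d_o1 = -0.1992.
d_o2 = 11.9 − (33.46) = -21.56 cm (virtual object).
Lens 2: 1/d_i2 = 1/(27.2) − 1/(-21.56) = 0.08315, so d_i2 = 12.03 cm; m₂ = −d_i2/d_o2 = +0.5578.
m = m₁·m₂ = (-0.1992)(+0.5578) = -0.111.

m = -0.111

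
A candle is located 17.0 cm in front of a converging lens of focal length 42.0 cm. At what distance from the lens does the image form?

Lens equation: 1/q = 1/f − 1/p = 1/(42.00) − 1/(17.0) = 0.02381 − 0.05882 = -0.03501, so q = -28.6 cm.
The image is virtual, upright and enlarged, on the same side as the object.

28.6 cm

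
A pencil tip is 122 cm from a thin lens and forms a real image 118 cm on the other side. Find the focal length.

Real image ⇒ d_i = +118 cm.
1/f = 1/d_o + 1/d_i = 1/(122) + 1/(118) = 0.01667, so f = 60.0 cm.
Since f is positive, the thin lens is converging.

f = 60.0 cm (converging)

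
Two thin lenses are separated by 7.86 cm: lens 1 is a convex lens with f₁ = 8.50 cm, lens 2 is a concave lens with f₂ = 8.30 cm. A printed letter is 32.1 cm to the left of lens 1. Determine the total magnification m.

m = -0.650

Lens 1: 1/d_i1 = 1/(8.50) − 1/(32.1) = 0.08649, so d_i1 = 11.56 cm; m₁ = −d_i1/d_o1 = -0.3601.
d_o2 = 7.86 − (11.56) = -3.700 cm (virtual object).
f₂ = −8.30 cm (diverging).
Lens 2: 1/d_i2 = 1/(-8.30) − 1/(-3.700) = 0.1498, so d_i2 = 6.676 cm; m₂ = −d_i2/d_o2 = +1.804.
m = m₁·m₂ = (-0.3601)(+1.804) = -0.650.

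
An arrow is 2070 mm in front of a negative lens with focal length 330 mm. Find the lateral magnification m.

m = +0.137

For a negative lens, f = -330 mm.
1/d_i = 1/f − 1/d_o = 1/(-330.0) − 1/(2070) = -0.003513, so d_i = -284.6 mm.
m = −d_i/d_o = −(-284.6)/(2070) = +0.137.
The image is virtual, upright and reduced, on the same side as the object.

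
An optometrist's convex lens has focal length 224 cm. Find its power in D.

P = +0.446 D

f = 224 cm = 2.24 m.
P = 1/f = 1/(2.24 m) = +0.446 D.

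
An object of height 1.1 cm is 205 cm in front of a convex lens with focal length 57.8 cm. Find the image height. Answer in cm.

1/d_i = 1/f − 1/d_o = 1/(57.80) − 1/(205) = 0.01242, so d_i = 80.50 cm.
m = −d_i/d_o = -0.3927.
|h_i| = |m|·h_o = 0.3927 × 1.1 = 0.432 cm. The image is real, inverted and reduced, on the far side of the lens.

0.432 cm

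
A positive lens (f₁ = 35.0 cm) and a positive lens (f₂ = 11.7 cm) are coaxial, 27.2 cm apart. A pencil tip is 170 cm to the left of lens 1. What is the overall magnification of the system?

m = -0.106

Lens 1: 1/d_i1 = 1/(35.0) − 1/(170) = 0.02269, so d_i1 = 44.07 cm; m₁ = −d_i1/d_o1 = -0.2592.
d_o2 = 27.2 − (44.07) = -16.87 cm (virtual object).
Lens 2: 1/d_i2 = 1/(11.7) − 1/(-16.87) = 0.1447, so d_i2 = 6.909 cm; m₂ = −d_i2/d_o2 = +0.4095.
m = m₁·m₂ = (-0.2592)(+0.4095) = -0.106.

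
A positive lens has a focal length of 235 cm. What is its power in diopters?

P = +0.426 D

f = 235 cm = 2.35 m.
P = 1/f = 1/(2.35 m) = +0.426 D.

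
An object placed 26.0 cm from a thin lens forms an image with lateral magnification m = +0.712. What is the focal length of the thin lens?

m = −d_i/d_o ⇒ d_i = −m·d_o = −(+0.712)·(26.0) = -18.51 cm.
1/f = 1/d_o + 1/d_i = 1/(26.0) + 1/(-18.51) = -0.01556, so f = -64.3 cm.
Since f is negative, the thin lens is diverging.

f = -64.3 cm (diverging)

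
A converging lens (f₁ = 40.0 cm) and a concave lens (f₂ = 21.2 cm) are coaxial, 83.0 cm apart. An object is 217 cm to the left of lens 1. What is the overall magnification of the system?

m = -0.0869

Lens 1: 1/d_i1 = 1/(40.0) − 1/(217) = 0.02039, so d_i1 = 49.04 cm; m₁ = −d_i1/d_o1 = -0.2260.
d_o2 = 83.0 − (49.04) = 33.96 cm.
f₂ = −21.2 cm (diverging).
Lens 2: 1/d_i2 = 1/(-21.2) − 1/(33.96) = -0.07662, so d_i2 = -13.05 cm; m₂ = −d_i2/d_o2 = +0.3843.
m = m₁·m₂ = (-0.2260)(+0.3843) = -0.0869.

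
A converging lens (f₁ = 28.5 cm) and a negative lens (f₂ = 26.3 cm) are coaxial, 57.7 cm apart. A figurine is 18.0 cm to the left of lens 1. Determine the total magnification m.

m = +0.537

Lens 1: 1/d_i1 = 1/(28.5) − 1/(18.0) = -0.02047, so d_i1 = -48.86 cm; m₁ = −d_i1/d_o1 = +2.714.
d_o2 = 57.7 − (-48.86) = 106.6 cm.
f₂ = −26.3 cm (diverging).
Lens 2: 1/d_i2 = 1/(-26.3) − 1/(106.6) = -0.04740, so d_i2 = -21.10 cm; m₂ = −d_i2/d_o2 = +0.1979.
m = m₁·m₂ = (+2.714)(+0.1979) = +0.537.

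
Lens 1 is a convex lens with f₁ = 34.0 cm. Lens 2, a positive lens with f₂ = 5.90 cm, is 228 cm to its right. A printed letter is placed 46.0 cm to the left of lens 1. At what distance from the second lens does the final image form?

6.28 cm

Lens 1: 1/d_i1 = 1/f₁ − 1/d_o1 = 1/(34.0) − 1/(46.0) = 0.007673, so d_i1 = 130.3 cm.
The intermediate image is 130.3 cm to the right of lens 1, which is 228 − (130.3) = 97.70 cm to the left of lens 2, so d_o2 = +97.70 cm.
Lens 2: 1/d_i2 = 1/f₂ − 1/d_o2 = 1/(5.90) − 1/(97.70) = 0.1593, so d_i2 = 6.28 cm.
The final image is real, 6.28 cm to the right of lens 2 (overall magnification ≈ 0.18).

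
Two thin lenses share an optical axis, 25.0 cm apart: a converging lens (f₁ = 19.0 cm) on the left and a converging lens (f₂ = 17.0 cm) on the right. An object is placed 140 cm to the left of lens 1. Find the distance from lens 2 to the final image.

Lens 1: 1/d_i1 = 1/f₁ − 1/d_o1 = 1/(19.0) − 1/(140) = 0.04549, so d_i1 = 21.98 cm.
The intermediate image is 21.98 cm to the right of lens 1, which is 25.0 − (21.98) = 3.020 cm to the left of lens 2, so d_o2 = +3.020 cm.
Lens 2: 1/d_i2 = 1/f₂ − 1/d_o2 = 1/(17.0) − 1/(3.020) = -0.2723, so d_i2 = -3.67 cm.
The final image is virtual, 3.67 cm to the left of lens 2 (overall magnification ≈ -0.19).

3.67 cm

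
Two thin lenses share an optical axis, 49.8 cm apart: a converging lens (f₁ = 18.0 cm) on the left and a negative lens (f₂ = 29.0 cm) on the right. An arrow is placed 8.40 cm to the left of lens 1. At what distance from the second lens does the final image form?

20.1 cm

Lens 1: 1/d_i1 = 1/f₁ − 1/d_o1 = 1/(18.0) − 1/(8.40) = -0.06349, so d_i1 = -15.75 cm.
The intermediate image is 15.75 cm to the left of lens 1 (virtual), which is 49.8 − (-15.75) = 65.55 cm to the left of lens 2, so d_o2 = +65.55 cm.
Lens 2 is diverging, so f₂ = −29.0 cm.
Lens 2: 1/d_i2 = 1/f₂ − 1/d_o2 = 1/(-29.0) − 1/(65.55) = -0.04974, so d_i2 = -20.1 cm.
The final image is virtual, 20.1 cm to the left of lens 2 (overall magnification ≈ 0.58).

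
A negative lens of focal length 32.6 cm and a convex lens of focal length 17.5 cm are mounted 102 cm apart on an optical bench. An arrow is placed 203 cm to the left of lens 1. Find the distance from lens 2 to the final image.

20.2 cm

Lens 1 is diverging, so f₁ = −32.6 cm.
Lens 1: 1/d_i1 = 1/f₁ − 1/d_o1 = 1/(-32.6) − 1/(203) = -0.03560, so d_i1 = -28.09 cm.
The intermediate image is 28.09 cm to the left of lens 1 (virtual), which is 102 − (-28.09) = 130.1 cm to the left of lens 2, so d_o2 = +130.1 cm.
Lens 2: 1/d_i2 = 1/f₂ − 1/d_o2 = 1/(17.5) − 1/(130.1) = 0.04946, so d_i2 = 20.2 cm.
The final image is real, 20.2 cm to the right of lens 2 (overall magnification ≈ -0.022).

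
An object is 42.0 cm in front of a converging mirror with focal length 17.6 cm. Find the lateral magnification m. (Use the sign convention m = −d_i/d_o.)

1/d_i = 1/f − 1/d_o = 1/(17.60) − 1/(42.0) = 0.03301, so d_i = 30.30 cm.
m = −d_i/d_o = −(30.30)/(42.0) = -0.721.
The image is real, inverted and reduced, in front of the mirror.

m = -0.721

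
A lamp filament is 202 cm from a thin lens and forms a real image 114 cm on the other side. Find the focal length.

f = 72.9 cm (converging)

Real image ⇒ d_i = +114 cm.
1/f = 1/d_o + 1/d_i = 1/(202) + 1/(114) = 0.01372, so f = 72.9 cm.
Since f is positive, the thin lens is converging.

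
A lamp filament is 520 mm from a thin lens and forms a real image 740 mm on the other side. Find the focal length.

f = 305 mm (converging)

Real image ⇒ d_i = +740 mm.
1/f = 1/d_o + 1/d_i = 1/(520) + 1/(740) = 0.003274, so f = 305 mm.
Since f is positive, the thin lens is converging.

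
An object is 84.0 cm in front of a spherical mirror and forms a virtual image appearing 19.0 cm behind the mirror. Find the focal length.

Virtual image ⇒ d_i = −19.0 cm.
1/f = 1/d_o + 1/d_i = 1/(84.0) + 1/(-19.0) = -0.04073, so f = -24.6 cm.
Since f is negative, the spherical mirror is convex.

f = -24.6 cm (convex)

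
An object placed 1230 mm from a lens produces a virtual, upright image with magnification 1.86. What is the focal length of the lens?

f = 2660 mm (converging)

m = −d_i/d_o ⇒ d_i = −m·d_o = −(+1.86)·(1230) = -2288 mm.
1/f = 1/d_o + 1/d_i = 1/(1230) + 1/(-2288) = 0.0003759, so f = 2660 mm.
Since f is positive, the lens is converging.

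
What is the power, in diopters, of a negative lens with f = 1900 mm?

For a negative lens, f = −1900 mm.
f = -190 cm = -1.90 m.
P = 1/f = 1/(-1.90 m) = -0.526 D.

P = -0.526 D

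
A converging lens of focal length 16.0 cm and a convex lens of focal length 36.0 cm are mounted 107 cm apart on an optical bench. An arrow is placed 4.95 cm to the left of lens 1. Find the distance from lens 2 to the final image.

52.6 cm

Lens 1: 1/d_i1 = 1/f₁ − 1/d_o1 = 1/(16.0) − 1/(4.95) = -0.1395, so d_i1 = -7.167 cm.
The intermediate image is 7.167 cm to the left of lens 1 (virtual), which is 107 − (-7.167) = 114.2 cm to the left of lens 2, so d_o2 = +114.2 cm.
Lens 2: 1/d_i2 = 1/f₂ − 1/d_o2 = 1/(36.0) − 1/(114.2) = 0.01902, so d_i2 = 52.6 cm.
The final image is real, 52.6 cm to the right of lens 2 (overall magnification ≈ -0.67).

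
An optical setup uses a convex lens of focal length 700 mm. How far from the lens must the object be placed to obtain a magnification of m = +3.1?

474 mm

m = −d_i/d_o ⇒ d_i = −m·d_o.
1/f = 1/d_o + 1/d_i = 1/d_o − 1/(m·d_o) = (1 − 1/m)/d_o, so d_o = f(1 − 1/m) = (700.0)(1 − 1/(+3.1)) = 474 mm.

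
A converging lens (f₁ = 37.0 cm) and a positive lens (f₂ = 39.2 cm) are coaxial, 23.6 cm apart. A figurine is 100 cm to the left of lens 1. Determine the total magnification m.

m = -0.310

Lens 1: 1/d_i1 = 1/(37.0) − 1/(100) = 0.01703, so d_i1 = 58.73 cm; m₁ = −d_i1/d_o1 = -0.5873.
d_o2 = 23.6 − (58.73) = -35.13 cm (virtual object).
Lens 2: 1/d_i2 = 1/(39.2) − 1/(-35.13) = 0.05398, so d_i2 = 18.53 cm; m₂ = −d_i2/d_o2 = +0.5274.
m = m₁·m₂ = (-0.5873)(+0.5274) = -0.310.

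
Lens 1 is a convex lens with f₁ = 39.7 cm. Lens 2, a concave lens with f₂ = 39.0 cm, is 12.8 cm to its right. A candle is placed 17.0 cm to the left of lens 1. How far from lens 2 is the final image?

Lens 1: 1/d_i1 = 1/f₁ − 1/d_o1 = 1/(39.7) − 1/(17.0) = -0.03363, so d_i1 = -29.73 cm.
The intermediate image is 29.73 cm to the left of lens 1 (virtual), which is 12.8 − (-29.73) = 42.53 cm to the left of lens 2, so d_o2 = +42.53 cm.
Lens 2 is diverging, so f₂ = −39.0 cm.
Lens 2: 1/d_i2 = 1/f₂ − 1/d_o2 = 1/(-39.0) − 1/(42.53) = -0.04915, so d_i2 = -20.3 cm.
The final image is virtual, 20.3 cm to the left of lens 2 (overall magnification ≈ 0.84).

20.3 cm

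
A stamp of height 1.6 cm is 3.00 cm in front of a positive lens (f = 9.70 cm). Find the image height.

1/d_i = 1/f − 1/d_o = 1/(9.700) − 1/(3.00) = -0.2302, so d_i = -4.343 cm.
m = −d_i/d_o = +1.448.
|h_i| = |m|·h_o = 1.448 × 1.6 = 2.32 cm. The image is virtual, upright and enlarged, on the same side as the object.

2.32 cm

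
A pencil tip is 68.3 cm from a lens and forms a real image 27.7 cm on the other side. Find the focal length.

f = 19.7 cm (converging)

Real image ⇒ d_i = +27.7 cm.
1/f = 1/d_o + 1/d_i = 1/(68.3) + 1/(27.7) = 0.05074, so f = 19.7 cm.
Since f is positive, the lens is converging.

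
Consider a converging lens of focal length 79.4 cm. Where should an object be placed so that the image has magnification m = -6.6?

m = −d_i/d_o ⇒ d_i = −m·d_o.
1/f = 1/d_o + 1/d_i = 1/d_o − 1/(m·d_o) = (1 − 1/m)/d_o, so d_o = f(1 − 1/m) = (79.40)(1 − 1/(-6.6)) = 91.4 cm.

91.4 cm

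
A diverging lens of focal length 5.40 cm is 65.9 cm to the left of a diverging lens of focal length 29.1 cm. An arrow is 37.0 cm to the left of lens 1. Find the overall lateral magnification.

m = +0.0372

f₁ = −5.40 cm (diverging).
Lens 1: 1/d_i1 = 1/(-5.40) − 1/(37.0) = -0.2122, so d_i1 = -4.712 cm; m₁ = −d_i1/d_o1 = +0.1274.
d_o2 = 65.9 − (-4.712) = 70.61 cm.
f₂ = −29.1 cm (diverging).
Lens 2: 1/d_i2 = 1/(-29.1) − 1/(70.61) = -0.04853, so d_i2 = -20.61 cm; m₂ = −d_i2/d_o2 = +0.2918.
m = m₁·m₂ = (+0.1274)(+0.2918) = +0.0372.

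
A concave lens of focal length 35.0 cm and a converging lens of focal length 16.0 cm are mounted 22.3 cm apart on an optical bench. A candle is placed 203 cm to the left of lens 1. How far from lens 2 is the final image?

Lens 1 is diverging, so f₁ = −35.0 cm.
Lens 1: 1/d_i1 = 1/f₁ − 1/d_o1 = 1/(-35.0) − 1/(203) = -0.03350, so d_i1 = -29.85 cm.
The intermediate image is 29.85 cm to the left of lens 1 (virtual), which is 22.3 − (-29.85) = 52.15 cm to the left of lens 2, so d_o2 = +52.15 cm.
Lens 2: 1/d_i2 = 1/f₂ − 1/d_o2 = 1/(16.0) − 1/(52.15) = 0.04332, so d_i2 = 23.1 cm.
The final image is real, 23.1 cm to the right of lens 2 (overall magnification ≈ -0.065).

23.1 cm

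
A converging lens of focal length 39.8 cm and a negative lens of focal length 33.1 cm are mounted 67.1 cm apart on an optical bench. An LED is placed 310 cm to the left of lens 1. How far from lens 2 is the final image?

13.0 cm

Lens 1: 1/d_i1 = 1/f₁ − 1/d_o1 = 1/(39.8) − 1/(310) = 0.02190, so d_i1 = 45.66 cm.
The intermediate image is 45.66 cm to the right of lens 1, which is 67.1 − (45.66) = 21.44 cm to the left of lens 2, so d_o2 = +21.44 cm.
Lens 2 is diverging, so f₂ = −33.1 cm.
Lens 2: 1/d_i2 = 1/f₂ − 1/d_o2 = 1/(-33.1) − 1/(21.44) = -0.07685, so d_i2 = -13.0 cm.
The final image is virtual, 13.0 cm to the left of lens 2 (overall magnification ≈ -0.089).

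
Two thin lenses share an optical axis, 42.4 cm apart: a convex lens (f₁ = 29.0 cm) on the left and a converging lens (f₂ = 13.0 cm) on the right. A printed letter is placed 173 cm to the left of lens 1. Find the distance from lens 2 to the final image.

18.1 cm

Lens 1: 1/d_i1 = 1/f₁ − 1/d_o1 = 1/(29.0) − 1/(173) = 0.02870, so d_i1 = 34.84 cm.
The intermediate image is 34.84 cm to the right of lens 1, which is 42.4 − (34.84) = 7.560 cm to the left of lens 2, so d_o2 = +7.560 cm.
Lens 2: 1/d_i2 = 1/f₂ − 1/d_o2 = 1/(13.0) − 1/(7.560) = -0.05535, so d_i2 = -18.1 cm.
The final image is virtual, 18.1 cm to the left of lens 2 (overall magnification ≈ -0.48).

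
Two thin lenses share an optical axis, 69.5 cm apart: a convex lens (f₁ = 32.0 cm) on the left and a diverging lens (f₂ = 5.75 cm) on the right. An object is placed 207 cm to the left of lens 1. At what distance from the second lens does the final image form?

4.87 cm

Lens 1: 1/d_i1 = 1/f₁ − 1/d_o1 = 1/(32.0) − 1/(207) = 0.02642, so d_i1 = 37.85 cm.
The intermediate image is 37.85 cm to the right of lens 1, which is 69.5 − (37.85) = 31.65 cm to the left of lens 2, so d_o2 = +31.65 cm.
Lens 2 is diverging, so f₂ = −5.75 cm.
Lens 2: 1/d_i2 = 1/f₂ − 1/d_o2 = 1/(-5.75) − 1/(31.65) = -0.2055, so d_i2 = -4.87 cm.
The final image is virtual, 4.87 cm to the left of lens 2 (overall magnification ≈ -0.028).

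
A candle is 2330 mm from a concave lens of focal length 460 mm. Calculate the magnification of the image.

m = +0.165

For a concave lens, f = -460 mm.
1/d_i = 1/f − 1/d_o = 1/(-460.0) − 1/(2330) = -0.002603, so d_i = -384.2 mm.
m = −d_i/d_o = −(-384.2)/(2330) = +0.165.
The image is virtual, upright and reduced, on the same side as the object.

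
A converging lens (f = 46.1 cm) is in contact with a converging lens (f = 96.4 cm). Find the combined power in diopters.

P = +3.21 D

P₁ = 1/f₁ = 1/(0.461 m) = +2.169 D; P₂ = 1/f₂ = 1/(0.964 m) = +1.037 D.
For thin lenses in contact, P = P₁ + P₂ = (+2.169) + (+1.037) = +3.21 D.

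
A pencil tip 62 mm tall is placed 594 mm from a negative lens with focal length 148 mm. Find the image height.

For a negative lens, f = -148 mm.
1/d_i = 1/f − 1/d_o = 1/(-148.0) − 1/(594) = -0.008440, so d_i = -118.5 mm.
m = −d_i/d_o = +0.1995.
|h_i| = |m|·h_o = 0.1995 × 62 = 12.4 mm. The image is virtual, upright and reduced, on the same side as the object.

12.4 mm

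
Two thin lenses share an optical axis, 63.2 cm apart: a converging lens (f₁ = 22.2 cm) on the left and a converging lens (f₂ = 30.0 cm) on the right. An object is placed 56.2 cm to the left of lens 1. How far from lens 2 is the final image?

Lens 1: 1/d_i1 = 1/f₁ − 1/d_o1 = 1/(22.2) − 1/(56.2) = 0.02725, so d_i1 = 36.70 cm.
The intermediate image is 36.70 cm to the right of lens 1, which is 63.2 − (36.70) = 26.50 cm to the left of lens 2, so d_o2 = +26.50 cm.
Lens 2: 1/d_i2 = 1/f₂ − 1/d_o2 = 1/(30.0) − 1/(26.50) = -0.004403, so d_i2 = -227 cm.
The final image is virtual, 227 cm to the left of lens 2 (overall magnification ≈ -5.6).

227 cm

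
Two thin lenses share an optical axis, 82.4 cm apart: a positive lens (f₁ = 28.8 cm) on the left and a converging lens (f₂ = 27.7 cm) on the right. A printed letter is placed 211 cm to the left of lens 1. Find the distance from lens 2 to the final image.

63.6 cm

Lens 1: 1/d_i1 = 1/f₁ − 1/d_o1 = 1/(28.8) − 1/(211) = 0.02998, so d_i1 = 33.35 cm.
The intermediate image is 33.35 cm to the right of lens 1, which is 82.4 − (33.35) = 49.05 cm to the left of lens 2, so d_o2 = +49.05 cm.
Lens 2: 1/d_i2 = 1/f₂ − 1/d_o2 = 1/(27.7) − 1/(49.05) = 0.01571, so d_i2 = 63.6 cm.
The final image is real, 63.6 cm to the right of lens 2 (overall magnification ≈ 0.21).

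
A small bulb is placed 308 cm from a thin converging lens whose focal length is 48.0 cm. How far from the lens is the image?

56.9 cm

Lens equation: 1/v = 1/f − 1/u = 1/(48.00) − 1/(308) = 0.02083 − 0.003247 = 0.01759, so v = 56.9 cm.
The image is real, inverted and reduced, on the far side of the lens.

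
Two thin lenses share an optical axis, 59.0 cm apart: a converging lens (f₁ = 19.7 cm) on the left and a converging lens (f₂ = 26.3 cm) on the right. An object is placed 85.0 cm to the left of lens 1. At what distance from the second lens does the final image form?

124 cm

Lens 1: 1/d_i1 = 1/f₁ − 1/d_o1 = 1/(19.7) − 1/(85.0) = 0.03900, so d_i1 = 25.64 cm.
The intermediate image is 25.64 cm to the right of lens 1, which is 59.0 − (25.64) = 33.36 cm to the left of lens 2, so d_o2 = +33.36 cm.
Lens 2: 1/d_i2 = 1/f₂ − 1/d_o2 = 1/(26.3) − 1/(33.36) = 0.008047, so d_i2 = 124 cm.
The final image is real, 124 cm to the right of lens 2 (overall magnification ≈ 1.1).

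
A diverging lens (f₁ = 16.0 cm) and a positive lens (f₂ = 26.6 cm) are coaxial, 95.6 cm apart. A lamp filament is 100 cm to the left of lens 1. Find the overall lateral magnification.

m = -0.0443

f₁ = −16.0 cm (diverging).
Lens 1: 1/d_i1 = 1/(-16.0) − 1/(100) = -0.07250, so d_i1 = -13.79 cm; m₁ = −d_i1/d_o1 = +0.1379.
d_o2 = 95.6 − (-13.79) = 109.4 cm.
Lens 2: 1/d_i2 = 1/(26.6) − 1/(109.4) = 0.02845, so d_i2 = 35.15 cm; m₂ = −d_i2/d_o2 = -0.3213.
m = m₁·m₂ = (+0.1379)(-0.3213) = -0.0443.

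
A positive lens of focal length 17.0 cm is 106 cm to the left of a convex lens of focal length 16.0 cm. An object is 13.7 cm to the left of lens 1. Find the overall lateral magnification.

Lens 1: 1/d_i1 = 1/(17.0) − 1/(13.7) = -0.01417, so d_i1 = -70.58 cm; m₁ = −d_i1/d_o1 = +5.152.
d_o2 = 106 − (-70.58) = 176.6 cm.
Lens 2: 1/d_i2 = 1/(16.0) − 1/(176.6) = 0.05684, so d_i2 = 17.59 cm; m₂ = −d_i2/d_o2 = -0.09963.
m = m₁·m₂ = (+5.152)(-0.09963) = -0.513.

m = -0.513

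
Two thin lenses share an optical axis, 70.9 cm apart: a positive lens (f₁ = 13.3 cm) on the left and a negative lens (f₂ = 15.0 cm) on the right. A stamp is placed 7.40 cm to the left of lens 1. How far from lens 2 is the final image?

12.8 cm

Lens 1: 1/d_i1 = 1/f₁ − 1/d_o1 = 1/(13.3) − 1/(7.40) = -0.05995, so d_i1 = -16.68 cm.
The intermediate image is 16.68 cm to the left of lens 1 (virtual), which is 70.9 − (-16.68) = 87.58 cm to the left of lens 2, so d_o2 = +87.58 cm.
Lens 2 is diverging, so f₂ = −15.0 cm.
Lens 2: 1/d_i2 = 1/f₂ − 1/d_o2 = 1/(-15.0) − 1/(87.58) = -0.07808, so d_i2 = -12.8 cm.
The final image is virtual, 12.8 cm to the left of lens 2 (overall magnification ≈ 0.33).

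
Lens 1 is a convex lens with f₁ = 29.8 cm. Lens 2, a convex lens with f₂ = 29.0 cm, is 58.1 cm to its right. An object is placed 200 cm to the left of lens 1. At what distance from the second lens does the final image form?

Lens 1: 1/d_i1 = 1/f₁ − 1/d_o1 = 1/(29.8) − 1/(200) = 0.02856, so d_i1 = 35.02 cm.
The intermediate image is 35.02 cm to the right of lens 1, which is 58.1 − (35.02) = 23.08 cm to the left of lens 2, so d_o2 = +23.08 cm.
Lens 2: 1/d_i2 = 1/f₂ − 1/d_o2 = 1/(29.0) − 1/(23.08) = -0.008845, so d_i2 = -113 cm.
The final image is virtual, 113 cm to the left of lens 2 (overall magnification ≈ -0.86).

113 cm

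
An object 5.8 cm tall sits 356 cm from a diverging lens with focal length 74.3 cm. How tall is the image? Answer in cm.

For a diverging lens, f = -74.3 cm.
1/d_i = 1/f − 1/d_o = 1/(-74.30) − 1/(356) = -0.01627, so d_i = -61.47 cm.
m = −d_i/d_o = +0.1727.
|h_i| = |m|·h_o = 0.1727 × 5.8 = 1.00 cm. The image is virtual, upright and reduced, on the same side as the object.

1.00 cm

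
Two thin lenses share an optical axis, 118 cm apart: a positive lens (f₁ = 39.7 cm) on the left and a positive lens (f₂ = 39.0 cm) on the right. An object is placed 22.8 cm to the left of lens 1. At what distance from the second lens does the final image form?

50.5 cm

Lens 1: 1/d_i1 = 1/f₁ − 1/d_o1 = 1/(39.7) − 1/(22.8) = -0.01867, so d_i1 = -53.56 cm.
The intermediate image is 53.56 cm to the left of lens 1 (virtual), which is 118 − (-53.56) = 171.6 cm to the left of lens 2, so d_o2 = +171.6 cm.
Lens 2: 1/d_i2 = 1/f₂ − 1/d_o2 = 1/(39.0) − 1/(171.6) = 0.01981, so d_i2 = 50.5 cm.
The final image is real, 50.5 cm to the right of lens 2 (overall magnification ≈ -0.69).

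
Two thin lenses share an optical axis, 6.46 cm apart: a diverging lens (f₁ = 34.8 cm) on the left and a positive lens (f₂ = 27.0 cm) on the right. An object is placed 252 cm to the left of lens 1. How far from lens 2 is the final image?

99.6 cm

Lens 1 is diverging, so f₁ = −34.8 cm.
Lens 1: 1/d_i1 = 1/f₁ − 1/d_o1 = 1/(-34.8) − 1/(252) = -0.03270, so d_i1 = -30.58 cm.
The intermediate image is 30.58 cm to the left of lens 1 (virtual), which is 6.46 − (-30.58) = 37.04 cm to the left of lens 2, so d_o2 = +37.04 cm.
Lens 2: 1/d_i2 = 1/f₂ − 1/d_o2 = 1/(27.0) − 1/(37.04) = 0.01004, so d_i2 = 99.6 cm.
The final image is real, 99.6 cm to the right of lens 2 (overall magnification ≈ -0.33).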